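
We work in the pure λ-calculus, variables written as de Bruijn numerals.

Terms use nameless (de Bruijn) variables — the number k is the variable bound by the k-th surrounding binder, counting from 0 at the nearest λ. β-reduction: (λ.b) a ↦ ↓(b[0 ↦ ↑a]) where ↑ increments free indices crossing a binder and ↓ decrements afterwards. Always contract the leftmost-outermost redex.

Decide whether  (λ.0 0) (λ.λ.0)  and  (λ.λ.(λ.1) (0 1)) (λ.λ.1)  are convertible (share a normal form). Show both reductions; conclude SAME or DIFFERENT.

Term A:
  start: (λ.0 0) (λ.λ.0)
  [1] (λ.λ.0) (λ.λ.0)
  [2] λ.0

Term B:
  start: (λ.λ.(λ.1) (0 1)) (λ.λ.1)
  [1] λ.(λ.1) (0 (λ.λ.1))
  [2] λ.0

Answer: SAME — A ⇓ λ.0, B ⇓ λ.0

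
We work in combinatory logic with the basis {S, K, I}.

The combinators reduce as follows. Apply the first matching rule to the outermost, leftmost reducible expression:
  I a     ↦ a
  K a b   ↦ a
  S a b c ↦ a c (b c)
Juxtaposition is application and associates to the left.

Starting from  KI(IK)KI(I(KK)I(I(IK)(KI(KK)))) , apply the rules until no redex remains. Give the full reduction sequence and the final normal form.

Answer: normal form = I  (in 3 steps)

Derivation:
  start: KI(IK)KI(I(KK)I(I(IK)(KI(KK))))
  step 1: IKI(I(KK)I(I(IK)(KI(KK))))
  step 2: KI(I(KK)I(I(IK)(KI(KK))))
  step 3: I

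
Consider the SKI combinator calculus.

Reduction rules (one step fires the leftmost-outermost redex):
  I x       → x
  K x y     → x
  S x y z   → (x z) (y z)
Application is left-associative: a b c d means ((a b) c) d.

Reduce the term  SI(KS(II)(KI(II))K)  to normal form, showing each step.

Answer: normal form = SI(SIK)  (in 2 steps)

Reduction:
  start: SI(KS(II)(KI(II))K)
  [1] SI(S(KI(II))K)
  [2] SI(SIK)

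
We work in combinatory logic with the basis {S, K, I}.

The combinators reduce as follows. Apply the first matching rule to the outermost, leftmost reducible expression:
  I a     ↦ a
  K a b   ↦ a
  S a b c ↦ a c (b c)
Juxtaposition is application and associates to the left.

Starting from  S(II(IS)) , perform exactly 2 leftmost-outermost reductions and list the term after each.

Answer: after 2 steps: S(IS)

Reduction:
  start: S(II(IS))
  [1] S(I(IS))
  [2] S(IS)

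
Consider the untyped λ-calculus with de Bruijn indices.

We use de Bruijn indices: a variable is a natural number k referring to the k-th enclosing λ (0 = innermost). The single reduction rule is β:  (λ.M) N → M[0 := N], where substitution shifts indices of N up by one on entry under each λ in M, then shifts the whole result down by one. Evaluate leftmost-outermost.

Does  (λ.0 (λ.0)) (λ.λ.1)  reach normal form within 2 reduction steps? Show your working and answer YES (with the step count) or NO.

  start: (λ.0 (λ.0)) (λ.λ.1)
  →1  (λ.λ.1) (λ.0)
  →2  λ.λ.0

Answer: YES — reaches normal form λ.λ.0 in 2 ≤ 2 steps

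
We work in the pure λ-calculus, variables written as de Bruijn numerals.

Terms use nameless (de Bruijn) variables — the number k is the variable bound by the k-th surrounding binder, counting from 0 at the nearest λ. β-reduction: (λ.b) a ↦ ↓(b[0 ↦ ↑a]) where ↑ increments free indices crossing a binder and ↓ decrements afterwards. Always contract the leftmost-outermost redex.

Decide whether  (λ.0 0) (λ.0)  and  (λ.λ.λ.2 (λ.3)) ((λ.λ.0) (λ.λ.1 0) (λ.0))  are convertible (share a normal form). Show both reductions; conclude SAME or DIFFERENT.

Term A:
  start: (λ.0 0) (λ.0)
  step 1: (λ.0) (λ.0)
  step 2: λ.0

Term B:
  start: (λ.λ.λ.2 (λ.3)) ((λ.λ.0) (λ.λ.1 0) (λ.0))
  step 1: λ.λ.(λ.λ.0) (λ.λ.1 0) (λ.0) (λ.(λ.λ.0) (λ.λ.1 0) (λ.0))
  step 2: λ.λ.(λ.0) (λ.0) (λ.(λ.λ.0) (λ.λ.1 0) (λ.0))
  step 3: λ.λ.(λ.0) (λ.(λ.λ.0) (λ.λ.1 0) (λ.0))
  step 4: λ.λ.λ.(λ.λ.0) (λ.λ.1 0) (λ.0)
  step 5: λ.λ.λ.(λ.0) (λ.0)
  step 6: λ.λ.λ.λ.0

Answer: DIFFERENT — A ⇓ λ.0, B ⇓ λ.λ.λ.λ.0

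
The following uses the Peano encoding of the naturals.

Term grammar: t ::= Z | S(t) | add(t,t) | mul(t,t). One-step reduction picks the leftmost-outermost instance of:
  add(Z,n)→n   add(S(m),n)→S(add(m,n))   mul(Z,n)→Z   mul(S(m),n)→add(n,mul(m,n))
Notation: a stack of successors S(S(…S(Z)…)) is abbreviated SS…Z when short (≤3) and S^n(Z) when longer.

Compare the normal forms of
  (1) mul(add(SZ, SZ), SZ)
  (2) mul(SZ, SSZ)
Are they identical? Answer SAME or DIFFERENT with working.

Term A:
  start: mul(add(SZ, SZ), SZ)
  step 1: mul(S(add(Z, SZ)), SZ)
  step 2: add(SZ, mul(add(Z, SZ), SZ))
  step 3: S(add(Z, mul(add(Z, SZ), SZ)))
  step 4: S(mul(add(Z, SZ), SZ))
  step 5: S(mul(SZ, SZ))
  step 6: S(add(SZ, mul(Z, SZ)))
  step 7: S(S(add(Z, mul(Z, SZ))))
  step 8: S(S(mul(Z, SZ)))
  step 9: SSZ

Term B:
  start: mul(SZ, SSZ)
  step 1: add(SSZ, mul(Z, SSZ))
  step 2: S(add(SZ, mul(Z, SSZ)))
  step 3: S(S(add(Z, mul(Z, SSZ))))
  step 4: S(S(mul(Z, SSZ)))
  step 5: SSZ

Answer: SAME — A ⇓ SSZ, B ⇓ SSZ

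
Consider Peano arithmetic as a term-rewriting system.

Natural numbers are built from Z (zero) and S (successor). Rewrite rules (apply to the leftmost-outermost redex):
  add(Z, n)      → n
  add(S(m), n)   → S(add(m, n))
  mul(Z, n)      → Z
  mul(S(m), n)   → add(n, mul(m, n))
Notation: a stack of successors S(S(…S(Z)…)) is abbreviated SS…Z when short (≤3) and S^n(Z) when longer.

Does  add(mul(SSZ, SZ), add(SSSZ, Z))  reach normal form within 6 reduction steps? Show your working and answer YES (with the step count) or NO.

  start: add(mul(SSZ, SZ), add(SSSZ, Z))
  →1  add(add(SZ, mul(SZ, SZ)), add(SSSZ, Z))
  →2  add(S(add(Z, mul(SZ, SZ))), add(SSSZ, Z))
  →3  S(add(add(Z, mul(SZ, SZ)), add(SSSZ, Z)))
  →4  S(add(mul(SZ, SZ), add(SSSZ, Z)))
  →5  S(add(add(SZ, mul(Z, SZ)), add(SSSZ, Z)))
  →6  S(add(S(add(Z, mul(Z, SZ))), add(SSSZ, Z)))

Answer: NO — after 6 steps the term is S(add(S(add(Z, mul(Z, SZ))), add(SSSZ, Z))), not yet normal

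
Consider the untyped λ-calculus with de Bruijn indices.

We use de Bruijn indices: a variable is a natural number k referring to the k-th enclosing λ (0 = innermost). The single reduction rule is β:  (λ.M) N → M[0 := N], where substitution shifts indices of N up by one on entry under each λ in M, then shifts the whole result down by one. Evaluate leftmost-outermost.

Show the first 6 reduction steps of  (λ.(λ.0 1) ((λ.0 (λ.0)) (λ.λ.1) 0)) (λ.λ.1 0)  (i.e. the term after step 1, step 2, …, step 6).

  start: (λ.(λ.0 1) ((λ.0 (λ.0)) (λ.λ.1) 0)) (λ.λ.1 0)
  →1  (λ.0 (λ.λ.1 0)) ((λ.0 (λ.0)) (λ.λ.1) (λ.λ.1 0))
  →2  (λ.0 (λ.0)) (λ.λ.1) (λ.λ.1 0) (λ.λ.1 0)
  →3  (λ.λ.1) (λ.0) (λ.λ.1 0) (λ.λ.1 0)
  →4  (λ.λ.0) (λ.λ.1 0) (λ.λ.1 0)
  →5  (λ.0) (λ.λ.1 0)
  →6  λ.λ.1 0

Answer: after 6 steps: λ.λ.1 0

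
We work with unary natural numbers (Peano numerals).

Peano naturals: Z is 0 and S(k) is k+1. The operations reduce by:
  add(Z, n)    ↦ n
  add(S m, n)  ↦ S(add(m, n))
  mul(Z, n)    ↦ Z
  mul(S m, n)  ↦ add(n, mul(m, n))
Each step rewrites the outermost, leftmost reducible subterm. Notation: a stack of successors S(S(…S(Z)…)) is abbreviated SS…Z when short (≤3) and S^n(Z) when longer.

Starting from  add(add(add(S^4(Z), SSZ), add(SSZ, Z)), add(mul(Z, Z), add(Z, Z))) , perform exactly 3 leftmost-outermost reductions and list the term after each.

Answer: after 3 steps: S(add(add(add(SSSZ, SSZ), add(SSZ, Z)), add(mul(Z, Z), add(Z, Z))))

Derivation:
  start: add(add(add(S^4(Z), SSZ), add(SSZ, Z)), add(mul(Z, Z), add(Z, Z)))
  [1] add(add(S(add(SSSZ, SSZ)), add(SSZ, Z)), add(mul(Z, Z), add(Z, Z)))
  [2] add(S(add(add(SSSZ, SSZ), add(SSZ, Z))), add(mul(Z, Z), add(Z, Z)))
  [3] S(add(add(add(SSSZ, SSZ), add(SSZ, Z)), add(mul(Z, Z), add(Z, Z))))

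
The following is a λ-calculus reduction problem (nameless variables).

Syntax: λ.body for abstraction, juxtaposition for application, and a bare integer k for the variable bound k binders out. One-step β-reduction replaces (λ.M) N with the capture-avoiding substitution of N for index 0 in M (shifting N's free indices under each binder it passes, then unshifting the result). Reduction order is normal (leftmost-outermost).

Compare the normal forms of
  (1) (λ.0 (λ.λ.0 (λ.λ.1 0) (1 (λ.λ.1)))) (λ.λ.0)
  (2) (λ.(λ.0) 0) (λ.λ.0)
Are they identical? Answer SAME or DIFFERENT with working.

Answer: DIFFERENT — A ⇓ λ.0, B ⇓ λ.λ.0

Reduction:
Term A:
  start: (λ.0 (λ.λ.0 (λ.λ.1 0) (1 (λ.λ.1)))) (λ.λ.0)
  step 1: (λ.λ.0) (λ.λ.0 (λ.λ.1 0) (1 (λ.λ.1)))
  step 2: λ.0

Term B:
  start: (λ.(λ.0) 0) (λ.λ.0)
  step 1: (λ.0) (λ.λ.0)
  step 2: λ.λ.0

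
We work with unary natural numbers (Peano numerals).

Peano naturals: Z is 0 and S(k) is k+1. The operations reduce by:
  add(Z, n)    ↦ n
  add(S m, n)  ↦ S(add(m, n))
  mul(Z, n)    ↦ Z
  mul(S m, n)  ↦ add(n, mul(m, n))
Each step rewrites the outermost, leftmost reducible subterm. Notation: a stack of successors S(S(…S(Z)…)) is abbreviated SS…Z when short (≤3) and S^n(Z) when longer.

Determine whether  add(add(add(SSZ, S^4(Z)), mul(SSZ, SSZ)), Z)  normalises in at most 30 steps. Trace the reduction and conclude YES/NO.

Answer: YES — reaches normal form S^10(Z) in 30 ≤ 30 steps

Reduction:
  start: add(add(add(SSZ, S^4(Z)), mul(SSZ, SSZ)), Z)
  →1  add(add(S(add(SZ, S^4(Z))), mul(SSZ, SSZ)), Z)
  →2  add(S(add(add(SZ, S^4(Z)), mul(SSZ, SSZ))), Z)
  →3  S(add(add(add(SZ, S^4(Z)), mul(SSZ, SSZ)), Z))
  →4  S(add(add(S(add(Z, S^4(Z))), mul(SSZ, SSZ)), Z))
  →5  S(add(S(add(add(Z, S^4(Z)), mul(SSZ, SSZ))), Z))
  →6  S(S(add(add(add(Z, S^4(Z)), mul(SSZ, SSZ)), Z)))
  →7  S(S(add(add(S^4(Z), mul(SSZ, SSZ)), Z)))
  →8  S(S(add(S(add(SSSZ, mul(SSZ, SSZ))), Z)))
  →9  S(S(S(add(add(SSSZ, mul(SSZ, SSZ)), Z))))
  →10  S(S(S(add(S(add(SSZ, mul(SSZ, SSZ))), Z))))
  →11  S(S(S(S(add(add(SSZ, mul(SSZ, SSZ)), Z)))))
  →12  S(S(S(S(add(S(add(SZ, mul(SSZ, SSZ))), Z)))))
  →13  S(S(S(S(S(add(add(SZ, mul(SSZ, SSZ)), Z))))))
  →14  S(S(S(S(S(add(S(add(Z, mul(SSZ, SSZ))), Z))))))
  →15  S(S(S(S(S(S(add(add(Z, mul(SSZ, SSZ)), Z)))))))
  →16  S(S(S(S(S(S(add(mul(SSZ, SSZ), Z)))))))
  →17  S(S(S(S(S(S(add(add(SSZ, mul(SZ, SSZ)), Z)))))))
  →18  S(S(S(S(S(S(add(S(add(SZ, mul(SZ, SSZ))), Z)))))))
  →19  S(S(S(S(S(S(S(add(add(SZ, mul(SZ, SSZ)), Z))))))))
  →20  S(S(S(S(S(S(S(add(S(add(Z, mul(SZ, SSZ))), Z))))))))
  →21  S(S(S(S(S(S(S(S(add(add(Z, mul(SZ, SSZ)), Z)))))))))
  →22  S(S(S(S(S(S(S(S(add(mul(SZ, SSZ), Z)))))))))
  →23  S(S(S(S(S(S(S(S(add(add(SSZ, mul(Z, SSZ)), Z)))))))))
  →24  S(S(S(S(S(S(S(S(add(S(add(SZ, mul(Z, SSZ))), Z)))))))))
  →25  S(S(S(S(S(S(S(S(S(add(add(SZ, mul(Z, SSZ)), Z))))))))))
  →26  S(S(S(S(S(S(S(S(S(add(S(add(Z, mul(Z, SSZ))), Z))))))))))
  →27  S(S(S(S(S(S(S(S(S(S(add(add(Z, mul(Z, SSZ)), Z)))))))))))
  →28  S(S(S(S(S(S(S(S(S(S(add(mul(Z, SSZ), Z)))))))))))
  →29  S(S(S(S(S(S(S(S(S(S(add(Z, Z)))))))))))
  →30  S^10(Z)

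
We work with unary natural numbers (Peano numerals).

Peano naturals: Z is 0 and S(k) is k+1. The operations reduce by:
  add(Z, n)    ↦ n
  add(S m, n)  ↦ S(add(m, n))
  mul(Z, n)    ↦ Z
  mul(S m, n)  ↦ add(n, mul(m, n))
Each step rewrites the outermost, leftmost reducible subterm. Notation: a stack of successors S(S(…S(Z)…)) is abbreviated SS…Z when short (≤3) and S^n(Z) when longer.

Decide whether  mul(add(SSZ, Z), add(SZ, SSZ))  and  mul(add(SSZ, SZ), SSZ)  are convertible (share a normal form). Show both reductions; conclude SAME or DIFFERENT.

Term A:
  start: mul(add(SSZ, Z), add(SZ, SSZ))
  [1] mul(S(add(SZ, Z)), add(SZ, SSZ))
  [2] add(add(SZ, SSZ), mul(add(SZ, Z), add(SZ, SSZ)))
  [3] add(S(add(Z, SSZ)), mul(add(SZ, Z), add(SZ, SSZ)))
  [4] S(add(add(Z, SSZ), mul(add(SZ, Z), add(SZ, SSZ))))
  [5] S(add(SSZ, mul(add(SZ, Z), add(SZ, SSZ))))
  [6] S(S(add(SZ, mul(add(SZ, Z), add(SZ, SSZ)))))
  [7] S(S(S(add(Z, mul(add(SZ, Z), add(SZ, SSZ))))))
  [8] S(S(S(mul(add(SZ, Z), add(SZ, SSZ)))))
  [9] S(S(S(mul(S(add(Z, Z)), add(SZ, SSZ)))))
  [10] S(S(S(add(add(SZ, SSZ), mul(add(Z, Z), add(SZ, SSZ))))))
  [11] S(S(S(add(S(add(Z, SSZ)), mul(add(Z, Z), add(SZ, SSZ))))))
  [12] S(S(S(S(add(add(Z, SSZ), mul(add(Z, Z), add(SZ, SSZ)))))))
  [13] S(S(S(S(add(SSZ, mul(add(Z, Z), add(SZ, SSZ)))))))
  [14] S(S(S(S(S(add(SZ, mul(add(Z, Z), add(SZ, SSZ))))))))
  [15] S(S(S(S(S(S(add(Z, mul(add(Z, Z), add(SZ, SSZ)))))))))
  [16] S(S(S(S(S(S(mul(add(Z, Z), add(SZ, SSZ))))))))
  [17] S(S(S(S(S(S(mul(Z, add(SZ, SSZ))))))))
  [18] S^6(Z)

Term B:
  start: mul(add(SSZ, SZ), SSZ)
  [1] mul(S(add(SZ, SZ)), SSZ)
  [2] add(SSZ, mul(add(SZ, SZ), SSZ))
  [3] S(add(SZ, mul(add(SZ, SZ), SSZ)))
  [4] S(S(add(Z, mul(add(SZ, SZ), SSZ))))
  [5] S(S(mul(add(SZ, SZ), SSZ)))
  [6] S(S(mul(S(add(Z, SZ)), SSZ)))
  [7] S(S(add(SSZ, mul(add(Z, SZ), SSZ))))
  [8] S(S(S(add(SZ, mul(add(Z, SZ), SSZ)))))
  [9] S(S(S(S(add(Z, mul(add(Z, SZ), SSZ))))))
  [10] S(S(S(S(mul(add(Z, SZ), SSZ)))))
  [11] S(S(S(S(mul(SZ, SSZ)))))
  [12] S(S(S(S(add(SSZ, mul(Z, SSZ))))))
  [13] S(S(S(S(S(add(SZ, mul(Z, SSZ)))))))
  [14] S(S(S(S(S(S(add(Z, mul(Z, SSZ))))))))
  [15] S(S(S(S(S(S(mul(Z, SSZ)))))))
  [16] S^6(Z)

Answer: SAME — A ⇓ S^6(Z), B ⇓ S^6(Z)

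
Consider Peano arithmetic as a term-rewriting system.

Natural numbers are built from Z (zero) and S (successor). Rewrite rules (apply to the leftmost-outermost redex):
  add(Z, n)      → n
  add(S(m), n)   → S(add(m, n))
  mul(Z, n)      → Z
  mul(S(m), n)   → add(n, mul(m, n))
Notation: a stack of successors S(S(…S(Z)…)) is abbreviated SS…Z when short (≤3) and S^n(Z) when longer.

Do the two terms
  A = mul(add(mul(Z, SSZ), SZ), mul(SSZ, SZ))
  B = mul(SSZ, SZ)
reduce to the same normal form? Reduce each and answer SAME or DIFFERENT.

Term A:
  start: mul(add(mul(Z, SSZ), SZ), mul(SSZ, SZ))
  step 1: mul(add(Z, SZ), mul(SSZ, SZ))
  step 2: mul(SZ, mul(SSZ, SZ))
  step 3: add(mul(SSZ, SZ), mul(Z, mul(SSZ, SZ)))
  step 4: add(add(SZ, mul(SZ, SZ)), mul(Z, mul(SSZ, SZ)))
  step 5: add(S(add(Z, mul(SZ, SZ))), mul(Z, mul(SSZ, SZ)))
  step 6: S(add(add(Z, mul(SZ, SZ)), mul(Z, mul(SSZ, SZ))))
  step 7: S(add(mul(SZ, SZ), mul(Z, mul(SSZ, SZ))))
  step 8: S(add(add(SZ, mul(Z, SZ)), mul(Z, mul(SSZ, SZ))))
  step 9: S(add(S(add(Z, mul(Z, SZ))), mul(Z, mul(SSZ, SZ))))
  step 10: S(S(add(add(Z, mul(Z, SZ)), mul(Z, mul(SSZ, SZ)))))
  step 11: S(S(add(mul(Z, SZ), mul(Z, mul(SSZ, SZ)))))
  step 12: S(S(add(Z, mul(Z, mul(SSZ, SZ)))))
  step 13: S(S(mul(Z, mul(SSZ, SZ))))
  step 14: SSZ

Term B:
  start: mul(SSZ, SZ)
  step 1: add(SZ, mul(SZ, SZ))
  step 2: S(add(Z, mul(SZ, SZ)))
  step 3: S(mul(SZ, SZ))
  step 4: S(add(SZ, mul(Z, SZ)))
  step 5: S(S(add(Z, mul(Z, SZ))))
  step 6: S(S(mul(Z, SZ)))
  step 7: SSZ

Answer: SAME — A ⇓ SSZ, B ⇓ SSZ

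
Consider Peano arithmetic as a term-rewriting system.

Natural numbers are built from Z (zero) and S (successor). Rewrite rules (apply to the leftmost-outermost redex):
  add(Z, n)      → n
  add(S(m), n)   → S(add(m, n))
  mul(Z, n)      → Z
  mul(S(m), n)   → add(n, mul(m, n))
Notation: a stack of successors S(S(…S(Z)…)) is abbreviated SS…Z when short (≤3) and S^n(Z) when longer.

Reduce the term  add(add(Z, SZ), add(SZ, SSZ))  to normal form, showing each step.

  start: add(add(Z, SZ), add(SZ, SSZ))
  step 1: add(SZ, add(SZ, SSZ))
  step 2: S(add(Z, add(SZ, SSZ)))
  step 3: S(add(SZ, SSZ))
  step 4: S(S(add(Z, SSZ)))
  step 5: S^4(Z)

Answer: normal form = S^4(Z)  (in 5 steps)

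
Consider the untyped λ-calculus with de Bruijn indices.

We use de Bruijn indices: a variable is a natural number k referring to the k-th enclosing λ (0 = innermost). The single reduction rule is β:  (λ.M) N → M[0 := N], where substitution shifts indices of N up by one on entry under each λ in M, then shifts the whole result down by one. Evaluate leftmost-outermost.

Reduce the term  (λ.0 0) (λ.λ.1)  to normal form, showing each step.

  start: (λ.0 0) (λ.λ.1)
  step 1: (λ.λ.1) (λ.λ.1)
  step 2: λ.λ.λ.1

Answer: normal form = λ.λ.λ.1  (in 2 steps)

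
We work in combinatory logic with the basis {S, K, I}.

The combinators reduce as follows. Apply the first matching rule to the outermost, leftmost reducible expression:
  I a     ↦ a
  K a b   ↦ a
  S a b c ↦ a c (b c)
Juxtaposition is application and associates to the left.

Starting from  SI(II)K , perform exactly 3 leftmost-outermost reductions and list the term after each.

  start: SI(II)K
  step 1: IK(IIK)
  step 2: K(IIK)
  step 3: K(IK)

Answer: after 3 steps: K(IK)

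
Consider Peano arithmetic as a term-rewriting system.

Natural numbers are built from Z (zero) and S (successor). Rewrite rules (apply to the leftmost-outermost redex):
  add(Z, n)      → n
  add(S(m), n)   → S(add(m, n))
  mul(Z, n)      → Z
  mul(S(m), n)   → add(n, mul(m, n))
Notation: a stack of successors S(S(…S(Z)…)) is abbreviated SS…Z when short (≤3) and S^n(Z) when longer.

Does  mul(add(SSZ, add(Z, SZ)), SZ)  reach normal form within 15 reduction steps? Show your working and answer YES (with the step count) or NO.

  start: mul(add(SSZ, add(Z, SZ)), SZ)
  [1] mul(S(add(SZ, add(Z, SZ))), SZ)
  [2] add(SZ, mul(add(SZ, add(Z, SZ)), SZ))
  [3] S(add(Z, mul(add(SZ, add(Z, SZ)), SZ)))
  [4] S(mul(add(SZ, add(Z, SZ)), SZ))
  [5] S(mul(S(add(Z, add(Z, SZ))), SZ))
  [6] S(add(SZ, mul(add(Z, add(Z, SZ)), SZ)))
  [7] S(S(add(Z, mul(add(Z, add(Z, SZ)), SZ))))
  [8] S(S(mul(add(Z, add(Z, SZ)), SZ)))
  [9] S(S(mul(add(Z, SZ), SZ)))
  [10] S(S(mul(SZ, SZ)))
  [11] S(S(add(SZ, mul(Z, SZ))))
  [12] S(S(S(add(Z, mul(Z, SZ)))))
  [13] S(S(S(mul(Z, SZ))))
  [14] SSSZ

Answer: YES — reaches normal form SSSZ in 14 ≤ 15 steps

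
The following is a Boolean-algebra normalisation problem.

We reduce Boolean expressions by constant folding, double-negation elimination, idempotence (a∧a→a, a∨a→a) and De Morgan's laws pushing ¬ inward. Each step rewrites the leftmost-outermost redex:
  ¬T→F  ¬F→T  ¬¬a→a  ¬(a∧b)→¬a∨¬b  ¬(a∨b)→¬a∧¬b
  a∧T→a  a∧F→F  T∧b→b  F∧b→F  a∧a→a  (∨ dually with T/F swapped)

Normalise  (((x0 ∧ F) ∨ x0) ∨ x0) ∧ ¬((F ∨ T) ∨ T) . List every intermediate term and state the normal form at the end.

  start: (((x0 ∧ F) ∨ x0) ∨ x0) ∧ ¬((F ∨ T) ∨ T)
  →1  ((F ∨ x0) ∨ x0) ∧ ¬((F ∨ T) ∨ T)
  →2  (x0 ∨ x0) ∧ ¬((F ∨ T) ∨ T)
  →3  x0 ∧ ¬((F ∨ T) ∨ T)
  →4  x0 ∧ (¬(F ∨ T) ∧ ¬T)
  →5  x0 ∧ ((¬F ∧ ¬T) ∧ ¬T)
  →6  x0 ∧ ((T ∧ ¬T) ∧ ¬T)
  →7  x0 ∧ (¬T ∧ ¬T)
  →8  x0 ∧ ¬T
  →9  x0 ∧ F
  →10  F

Answer: normal form = F  (in 10 steps)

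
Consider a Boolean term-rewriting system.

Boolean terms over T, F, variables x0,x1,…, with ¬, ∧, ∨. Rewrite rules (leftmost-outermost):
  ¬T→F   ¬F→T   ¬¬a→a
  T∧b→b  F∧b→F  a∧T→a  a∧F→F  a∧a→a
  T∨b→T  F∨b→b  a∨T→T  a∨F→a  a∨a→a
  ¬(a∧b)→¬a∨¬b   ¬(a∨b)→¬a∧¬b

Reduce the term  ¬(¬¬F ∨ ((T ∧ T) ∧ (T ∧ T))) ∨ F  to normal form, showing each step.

  start: ¬(¬¬F ∨ ((T ∧ T) ∧ (T ∧ T))) ∨ F
  step 1: ¬(¬¬F ∨ ((T ∧ T) ∧ (T ∧ T)))
  step 2: ¬¬¬F ∧ ¬((T ∧ T) ∧ (T ∧ T))
  step 3: ¬F ∧ ¬((T ∧ T) ∧ (T ∧ T))
  step 4: T ∧ ¬((T ∧ T) ∧ (T ∧ T))
  step 5: ¬((T ∧ T) ∧ (T ∧ T))
  step 6: ¬(T ∧ T) ∨ ¬(T ∧ T)
  step 7: ¬(T ∧ T)
  step 8: ¬T ∨ ¬T
  step 9: ¬T
  step 10: F

Answer: normal form = F  (in 10 steps)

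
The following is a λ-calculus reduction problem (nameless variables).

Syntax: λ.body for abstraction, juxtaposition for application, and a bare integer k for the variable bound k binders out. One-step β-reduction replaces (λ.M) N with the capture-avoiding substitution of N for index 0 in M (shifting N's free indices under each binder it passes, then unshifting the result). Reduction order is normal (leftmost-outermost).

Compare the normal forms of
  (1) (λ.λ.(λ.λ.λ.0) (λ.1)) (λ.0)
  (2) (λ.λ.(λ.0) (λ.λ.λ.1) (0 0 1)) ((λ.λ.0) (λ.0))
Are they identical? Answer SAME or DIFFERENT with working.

Answer: DIFFERENT — A ⇓ λ.λ.λ.0, B ⇓ λ.λ.λ.1

Reduction:
Term A:
  start: (λ.λ.(λ.λ.λ.0) (λ.1)) (λ.0)
  step 1: λ.(λ.λ.λ.0) (λ.1)
  step 2: λ.λ.λ.0

Term B:
  start: (λ.λ.(λ.0) (λ.λ.λ.1) (0 0 1)) ((λ.λ.0) (λ.0))
  step 1: λ.(λ.0) (λ.λ.λ.1) (0 0 ((λ.λ.0) (λ.0)))
  step 2: λ.(λ.λ.λ.1) (0 0 ((λ.λ.0) (λ.0)))
  step 3: λ.λ.λ.1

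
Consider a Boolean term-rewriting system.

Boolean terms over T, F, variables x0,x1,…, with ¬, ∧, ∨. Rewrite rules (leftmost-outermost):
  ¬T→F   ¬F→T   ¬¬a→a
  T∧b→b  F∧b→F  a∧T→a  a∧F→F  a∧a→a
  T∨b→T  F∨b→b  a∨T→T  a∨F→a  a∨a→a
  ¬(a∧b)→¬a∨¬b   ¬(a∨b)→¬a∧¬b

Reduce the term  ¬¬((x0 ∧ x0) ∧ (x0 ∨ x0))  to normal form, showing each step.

Answer: normal form = x0  (in 4 steps)

Working:
  start: ¬¬((x0 ∧ x0) ∧ (x0 ∨ x0))
  step 1: (x0 ∧ x0) ∧ (x0 ∨ x0)
  step 2: x0 ∧ (x0 ∨ x0)
  step 3: x0 ∧ x0
  step 4: x0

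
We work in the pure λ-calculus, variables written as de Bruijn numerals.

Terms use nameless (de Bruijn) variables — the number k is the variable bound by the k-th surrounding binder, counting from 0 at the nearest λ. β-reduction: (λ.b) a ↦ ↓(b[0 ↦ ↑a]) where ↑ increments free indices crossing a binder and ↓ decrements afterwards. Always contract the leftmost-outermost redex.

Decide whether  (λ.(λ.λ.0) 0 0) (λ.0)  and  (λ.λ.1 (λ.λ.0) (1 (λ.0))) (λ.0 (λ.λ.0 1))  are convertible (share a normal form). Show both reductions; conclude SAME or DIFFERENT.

Answer: DIFFERENT — A ⇓ λ.0, B ⇓ λ.λ.λ.0 1

Derivation:
Term A:
  start: (λ.(λ.λ.0) 0 0) (λ.0)
  step 1: (λ.λ.0) (λ.0) (λ.0)
  step 2: (λ.0) (λ.0)
  step 3: λ.0

Term B:
  start: (λ.λ.1 (λ.λ.0) (1 (λ.0))) (λ.0 (λ.λ.0 1))
  step 1: λ.(λ.0 (λ.λ.0 1)) (λ.λ.0) ((λ.0 (λ.λ.0 1)) (λ.0))
  step 2: λ.(λ.λ.0) (λ.λ.0 1) ((λ.0 (λ.λ.0 1)) (λ.0))
  step 3: λ.(λ.0) ((λ.0 (λ.λ.0 1)) (λ.0))
  step 4: λ.(λ.0 (λ.λ.0 1)) (λ.0)
  step 5: λ.(λ.0) (λ.λ.0 1)
  step 6: λ.λ.λ.0 1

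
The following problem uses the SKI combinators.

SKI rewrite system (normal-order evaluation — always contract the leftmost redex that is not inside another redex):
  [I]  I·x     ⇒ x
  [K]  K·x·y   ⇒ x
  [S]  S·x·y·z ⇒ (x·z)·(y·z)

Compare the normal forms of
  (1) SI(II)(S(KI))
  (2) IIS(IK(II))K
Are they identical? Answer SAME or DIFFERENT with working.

Answer: DIFFERENT — A ⇓ S(KI)(S(KI)), B ⇓ S(KI)K

Working:
Term A:
  start: SI(II)(S(KI))
  [1] I(S(KI))(II(S(KI)))
  [2] S(KI)(II(S(KI)))
  [3] S(KI)(I(S(KI)))
  [4] S(KI)(S(KI))

Term B:
  start: IIS(IK(II))K
  [1] IS(IK(II))K
  [2] S(IK(II))K
  [3] S(K(II))K
  [4] S(KI)K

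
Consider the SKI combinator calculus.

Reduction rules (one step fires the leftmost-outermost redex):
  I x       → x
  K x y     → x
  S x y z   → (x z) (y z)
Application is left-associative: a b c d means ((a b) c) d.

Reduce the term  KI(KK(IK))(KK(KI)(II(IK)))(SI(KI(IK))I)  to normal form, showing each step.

  start: KI(KK(IK))(KK(KI)(II(IK)))(SI(KI(IK))I)
  [1] I(KK(KI)(II(IK)))(SI(KI(IK))I)
  [2] KK(KI)(II(IK))(SI(KI(IK))I)
  [3] K(II(IK))(SI(KI(IK))I)
  [4] II(IK)
  [5] I(IK)
  [6] IK
  [7] K

Answer: normal form = K  (in 7 steps)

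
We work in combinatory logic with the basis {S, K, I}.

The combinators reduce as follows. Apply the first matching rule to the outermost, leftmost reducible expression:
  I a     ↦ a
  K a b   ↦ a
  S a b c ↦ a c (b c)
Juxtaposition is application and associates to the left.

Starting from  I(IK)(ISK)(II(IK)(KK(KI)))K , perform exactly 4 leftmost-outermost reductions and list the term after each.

Answer: after 4 steps: SKK

Working:
  start: I(IK)(ISK)(II(IK)(KK(KI)))K
  [1] IK(ISK)(II(IK)(KK(KI)))K
  [2] K(ISK)(II(IK)(KK(KI)))K
  [3] ISKK
  [4] SKK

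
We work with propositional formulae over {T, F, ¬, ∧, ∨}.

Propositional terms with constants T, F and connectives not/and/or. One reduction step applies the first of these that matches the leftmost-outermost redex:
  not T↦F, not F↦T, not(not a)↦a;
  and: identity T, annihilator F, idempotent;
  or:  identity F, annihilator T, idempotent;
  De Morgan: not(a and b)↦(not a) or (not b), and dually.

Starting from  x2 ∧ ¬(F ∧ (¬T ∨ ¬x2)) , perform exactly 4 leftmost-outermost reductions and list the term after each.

Answer: after 4 steps: x2

Working:
  start: x2 ∧ ¬(F ∧ (¬T ∨ ¬x2))
  →1  x2 ∧ (¬F ∨ ¬(¬T ∨ ¬x2))
  →2  x2 ∧ (T ∨ ¬(¬T ∨ ¬x2))
  →3  x2 ∧ T
  →4  x2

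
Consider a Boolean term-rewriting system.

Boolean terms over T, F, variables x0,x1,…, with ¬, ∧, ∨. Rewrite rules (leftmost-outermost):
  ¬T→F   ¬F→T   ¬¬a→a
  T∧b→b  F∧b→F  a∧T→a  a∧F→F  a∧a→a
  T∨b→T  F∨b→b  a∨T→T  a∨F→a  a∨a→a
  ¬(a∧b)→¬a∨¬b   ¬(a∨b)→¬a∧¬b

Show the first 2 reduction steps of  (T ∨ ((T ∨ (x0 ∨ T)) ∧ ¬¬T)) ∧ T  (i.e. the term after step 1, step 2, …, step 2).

  start: (T ∨ ((T ∨ (x0 ∨ T)) ∧ ¬¬T)) ∧ T
  [1] T ∨ ((T ∨ (x0 ∨ T)) ∧ ¬¬T)
  [2] T

Answer: after 2 steps: T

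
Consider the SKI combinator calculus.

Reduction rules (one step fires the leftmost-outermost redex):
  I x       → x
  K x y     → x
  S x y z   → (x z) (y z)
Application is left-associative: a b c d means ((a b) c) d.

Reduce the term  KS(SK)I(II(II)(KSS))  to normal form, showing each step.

Answer: normal form = SIS  (in 6 steps)

Working:
  start: KS(SK)I(II(II)(KSS))
  [1] SI(II(II)(KSS))
  [2] SI(I(II)(KSS))
  [3] SI(II(KSS))
  [4] SI(I(KSS))
  [5] SI(KSS)
  [6] SIS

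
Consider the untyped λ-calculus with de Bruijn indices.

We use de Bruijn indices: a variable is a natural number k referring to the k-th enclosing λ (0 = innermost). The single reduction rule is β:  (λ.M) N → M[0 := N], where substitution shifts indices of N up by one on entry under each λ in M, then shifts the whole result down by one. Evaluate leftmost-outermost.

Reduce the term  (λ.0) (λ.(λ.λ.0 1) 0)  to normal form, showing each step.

  start: (λ.0) (λ.(λ.λ.0 1) 0)
  [1] λ.(λ.λ.0 1) 0
  [2] λ.λ.0 1

Answer: normal form = λ.λ.0 1  (in 2 steps)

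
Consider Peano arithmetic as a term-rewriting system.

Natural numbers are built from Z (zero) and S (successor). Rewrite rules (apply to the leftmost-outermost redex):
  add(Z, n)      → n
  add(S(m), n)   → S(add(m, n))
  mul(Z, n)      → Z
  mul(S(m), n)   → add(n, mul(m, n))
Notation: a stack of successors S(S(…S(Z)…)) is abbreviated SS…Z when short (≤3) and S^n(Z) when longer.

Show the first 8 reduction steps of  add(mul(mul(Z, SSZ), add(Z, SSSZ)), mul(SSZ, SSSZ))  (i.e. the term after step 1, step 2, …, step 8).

Answer: after 8 steps: S(S(S(mul(SZ, SSSZ))))

Reduction:
  start: add(mul(mul(Z, SSZ), add(Z, SSSZ)), mul(SSZ, SSSZ))
  step 1: add(mul(Z, add(Z, SSSZ)), mul(SSZ, SSSZ))
  step 2: add(Z, mul(SSZ, SSSZ))
  step 3: mul(SSZ, SSSZ)
  step 4: add(SSSZ, mul(SZ, SSSZ))
  step 5: S(add(SSZ, mul(SZ, SSSZ)))
  step 6: S(S(add(SZ, mul(SZ, SSSZ))))
  step 7: S(S(S(add(Z, mul(SZ, SSSZ)))))
  step 8: S(S(S(mul(SZ, SSSZ))))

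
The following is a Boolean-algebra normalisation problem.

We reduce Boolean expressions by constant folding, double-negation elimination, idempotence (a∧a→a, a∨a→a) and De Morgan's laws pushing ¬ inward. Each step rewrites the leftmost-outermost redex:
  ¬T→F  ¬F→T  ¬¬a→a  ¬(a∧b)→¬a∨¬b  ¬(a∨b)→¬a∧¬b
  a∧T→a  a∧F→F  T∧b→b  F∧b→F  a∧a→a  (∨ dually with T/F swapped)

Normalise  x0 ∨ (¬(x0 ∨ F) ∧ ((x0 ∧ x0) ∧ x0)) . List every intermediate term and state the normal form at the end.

  start: x0 ∨ (¬(x0 ∨ F) ∧ ((x0 ∧ x0) ∧ x0))
  →1  x0 ∨ ((¬x0 ∧ ¬F) ∧ ((x0 ∧ x0) ∧ x0))
  →2  x0 ∨ ((¬x0 ∧ T) ∧ ((x0 ∧ x0) ∧ x0))
  →3  x0 ∨ (¬x0 ∧ ((x0 ∧ x0) ∧ x0))
  →4  x0 ∨ (¬x0 ∧ (x0 ∧ x0))
  →5  x0 ∨ (¬x0 ∧ x0)

Answer: normal form = x0 ∨ (¬x0 ∧ x0)  (in 5 steps)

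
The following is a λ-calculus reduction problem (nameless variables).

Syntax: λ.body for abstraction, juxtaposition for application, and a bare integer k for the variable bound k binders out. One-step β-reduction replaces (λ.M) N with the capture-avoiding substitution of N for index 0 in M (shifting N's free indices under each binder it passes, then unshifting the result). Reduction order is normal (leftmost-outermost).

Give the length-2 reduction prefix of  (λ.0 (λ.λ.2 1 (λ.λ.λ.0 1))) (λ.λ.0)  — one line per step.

Answer: after 2 steps: λ.0

Working:
  start: (λ.0 (λ.λ.2 1 (λ.λ.λ.0 1))) (λ.λ.0)
  →1  (λ.λ.0) (λ.λ.(λ.λ.0) 1 (λ.λ.λ.0 1))
  →2  λ.0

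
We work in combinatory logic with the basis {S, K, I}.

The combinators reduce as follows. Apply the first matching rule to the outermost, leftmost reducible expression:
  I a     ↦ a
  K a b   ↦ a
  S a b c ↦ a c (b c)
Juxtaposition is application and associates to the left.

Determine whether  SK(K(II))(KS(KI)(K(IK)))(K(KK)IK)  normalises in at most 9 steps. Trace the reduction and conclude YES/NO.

Answer: YES — reaches normal form S(KK)K in 6 ≤ 9 steps

Derivation:
  start: SK(K(II))(KS(KI)(K(IK)))(K(KK)IK)
  →1  K(KS(KI)(K(IK)))(K(II)(KS(KI)(K(IK))))(K(KK)IK)
  →2  KS(KI)(K(IK))(K(KK)IK)
  →3  S(K(IK))(K(KK)IK)
  →4  S(KK)(K(KK)IK)
  →5  S(KK)(KKK)
  →6  S(KK)K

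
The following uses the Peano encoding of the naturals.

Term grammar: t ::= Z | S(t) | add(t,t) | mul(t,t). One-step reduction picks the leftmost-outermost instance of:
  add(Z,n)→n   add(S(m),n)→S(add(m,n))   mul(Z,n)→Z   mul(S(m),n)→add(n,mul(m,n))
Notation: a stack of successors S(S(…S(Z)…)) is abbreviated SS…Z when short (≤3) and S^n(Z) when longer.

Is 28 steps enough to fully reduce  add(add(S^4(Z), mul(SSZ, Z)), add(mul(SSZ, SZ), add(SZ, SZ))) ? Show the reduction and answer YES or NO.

Answer: YES — reaches normal form S^8(Z) in 27 ≤ 28 steps

Reduction:
  start: add(add(S^4(Z), mul(SSZ, Z)), add(mul(SSZ, SZ), add(SZ, SZ)))
  step 1: add(S(add(SSSZ, mul(SSZ, Z))), add(mul(SSZ, SZ), add(SZ, SZ)))
  step 2: S(add(add(SSSZ, mul(SSZ, Z)), add(mul(SSZ, SZ), add(SZ, SZ))))
  step 3: S(add(S(add(SSZ, mul(SSZ, Z))), add(mul(SSZ, SZ), add(SZ, SZ))))
  step 4: S(S(add(add(SSZ, mul(SSZ, Z)), add(mul(SSZ, SZ), add(SZ, SZ)))))
  step 5: S(S(add(S(add(SZ, mul(SSZ, Z))), add(mul(SSZ, SZ), add(SZ, SZ)))))
  step 6: S(S(S(add(add(SZ, mul(SSZ, Z)), add(mul(SSZ, SZ), add(SZ, SZ))))))
  step 7: S(S(S(add(S(add(Z, mul(SSZ, Z))), add(mul(SSZ, SZ), add(SZ, SZ))))))
  step 8: S(S(S(S(add(add(Z, mul(SSZ, Z)), add(mul(SSZ, SZ), add(SZ, SZ)))))))
  step 9: S(S(S(S(add(mul(SSZ, Z), add(mul(SSZ, SZ), add(SZ, SZ)))))))
  step 10: S(S(S(S(add(add(Z, mul(SZ, Z)), add(mul(SSZ, SZ), add(SZ, SZ)))))))
  step 11: S(S(S(S(add(mul(SZ, Z), add(mul(SSZ, SZ), add(SZ, SZ)))))))
  step 12: S(S(S(S(add(add(Z, mul(Z, Z)), add(mul(SSZ, SZ), add(SZ, SZ)))))))
  step 13: S(S(S(S(add(mul(Z, Z), add(mul(SSZ, SZ), add(SZ, SZ)))))))
  step 14: S(S(S(S(add(Z, add(mul(SSZ, SZ), add(SZ, SZ)))))))
  step 15: S(S(S(S(add(mul(SSZ, SZ), add(SZ, SZ))))))
  step 16: S(S(S(S(add(add(SZ, mul(SZ, SZ)), add(SZ, SZ))))))
  step 17: S(S(S(S(add(S(add(Z, mul(SZ, SZ))), add(SZ, SZ))))))
  step 18: S(S(S(S(S(add(add(Z, mul(SZ, SZ)), add(SZ, SZ)))))))
  step 19: S(S(S(S(S(add(mul(SZ, SZ), add(SZ, SZ)))))))
  step 20: S(S(S(S(S(add(add(SZ, mul(Z, SZ)), add(SZ, SZ)))))))
  step 21: S(S(S(S(S(add(S(add(Z, mul(Z, SZ))), add(SZ, SZ)))))))
  step 22: S(S(S(S(S(S(add(add(Z, mul(Z, SZ)), add(SZ, SZ))))))))
  step 23: S(S(S(S(S(S(add(mul(Z, SZ), add(SZ, SZ))))))))
  step 24: S(S(S(S(S(S(add(Z, add(SZ, SZ))))))))
  step 25: S(S(S(S(S(S(add(SZ, SZ)))))))
  step 26: S(S(S(S(S(S(S(add(Z, SZ))))))))
  step 27: S^8(Z)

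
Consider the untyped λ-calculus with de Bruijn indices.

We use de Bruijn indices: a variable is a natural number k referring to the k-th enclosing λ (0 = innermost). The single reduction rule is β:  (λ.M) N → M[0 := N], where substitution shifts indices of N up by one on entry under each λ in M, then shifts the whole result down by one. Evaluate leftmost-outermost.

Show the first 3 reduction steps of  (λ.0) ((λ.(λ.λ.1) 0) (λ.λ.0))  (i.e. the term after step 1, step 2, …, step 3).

Answer: after 3 steps: λ.λ.λ.0

Reduction:
  start: (λ.0) ((λ.(λ.λ.1) 0) (λ.λ.0))
  →1  (λ.(λ.λ.1) 0) (λ.λ.0)
  →2  (λ.λ.1) (λ.λ.0)
  →3  λ.λ.λ.0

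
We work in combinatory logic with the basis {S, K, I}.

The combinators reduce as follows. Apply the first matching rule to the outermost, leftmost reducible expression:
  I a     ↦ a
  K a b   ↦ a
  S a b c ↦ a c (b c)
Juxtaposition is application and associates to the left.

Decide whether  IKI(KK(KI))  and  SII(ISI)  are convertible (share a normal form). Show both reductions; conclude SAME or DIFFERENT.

Answer: DIFFERENT — A ⇓ I, B ⇓ SI(SI)

Working:
Term A:
  start: IKI(KK(KI))
  [1] KI(KK(KI))
  [2] I

Term B:
  start: SII(ISI)
  [1] I(ISI)(I(ISI))
  [2] ISI(I(ISI))
  [3] SI(I(ISI))
  [4] SI(ISI)
  [5] SI(SI)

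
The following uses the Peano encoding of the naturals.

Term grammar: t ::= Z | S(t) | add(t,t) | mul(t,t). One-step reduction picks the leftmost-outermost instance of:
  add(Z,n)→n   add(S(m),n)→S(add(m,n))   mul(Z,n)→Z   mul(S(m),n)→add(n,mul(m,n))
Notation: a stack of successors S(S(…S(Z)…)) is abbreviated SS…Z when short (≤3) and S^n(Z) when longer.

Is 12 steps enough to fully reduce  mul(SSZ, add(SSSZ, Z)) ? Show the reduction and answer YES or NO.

Answer: NO — after 12 steps the term is S(S(S(S(add(add(SSZ, Z), mul(Z, add(SSSZ, Z))))))), not yet normal

Reduction:
  start: mul(SSZ, add(SSSZ, Z))
  [1] add(add(SSSZ, Z), mul(SZ, add(SSSZ, Z)))
  [2] add(S(add(SSZ, Z)), mul(SZ, add(SSSZ, Z)))
  [3] S(add(add(SSZ, Z), mul(SZ, add(SSSZ, Z))))
  [4] S(add(S(add(SZ, Z)), mul(SZ, add(SSSZ, Z))))
  [5] S(S(add(add(SZ, Z), mul(SZ, add(SSSZ, Z)))))
  [6] S(S(add(S(add(Z, Z)), mul(SZ, add(SSSZ, Z)))))
  [7] S(S(S(add(add(Z, Z), mul(SZ, add(SSSZ, Z))))))
  [8] S(S(S(add(Z, mul(SZ, add(SSSZ, Z))))))
  [9] S(S(S(mul(SZ, add(SSSZ, Z)))))
  [10] S(S(S(add(add(SSSZ, Z), mul(Z, add(SSSZ, Z))))))
  [11] S(S(S(add(S(add(SSZ, Z)), mul(Z, add(SSSZ, Z))))))
  [12] S(S(S(S(add(add(SSZ, Z), mul(Z, add(SSSZ, Z)))))))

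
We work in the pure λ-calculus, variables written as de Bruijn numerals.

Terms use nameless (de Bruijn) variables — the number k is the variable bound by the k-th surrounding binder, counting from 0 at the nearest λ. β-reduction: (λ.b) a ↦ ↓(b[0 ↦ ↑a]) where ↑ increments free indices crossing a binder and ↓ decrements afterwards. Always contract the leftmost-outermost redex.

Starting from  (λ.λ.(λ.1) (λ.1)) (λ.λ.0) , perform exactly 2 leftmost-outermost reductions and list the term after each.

  start: (λ.λ.(λ.1) (λ.1)) (λ.λ.0)
  →1  λ.(λ.1) (λ.1)
  →2  λ.0

Answer: after 2 steps: λ.0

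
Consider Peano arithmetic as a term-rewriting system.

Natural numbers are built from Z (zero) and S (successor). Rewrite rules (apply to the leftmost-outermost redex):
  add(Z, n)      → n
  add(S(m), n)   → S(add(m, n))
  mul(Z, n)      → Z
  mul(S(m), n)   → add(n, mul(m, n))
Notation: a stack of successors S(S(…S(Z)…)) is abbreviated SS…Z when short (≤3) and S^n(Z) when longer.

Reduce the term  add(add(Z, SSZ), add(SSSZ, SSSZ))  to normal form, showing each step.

Answer: normal form = S^8(Z)  (in 8 steps)

Derivation:
  start: add(add(Z, SSZ), add(SSSZ, SSSZ))
  →1  add(SSZ, add(SSSZ, SSSZ))
  →2  S(add(SZ, add(SSSZ, SSSZ)))
  →3  S(S(add(Z, add(SSSZ, SSSZ))))
  →4  S(S(add(SSSZ, SSSZ)))
  →5  S(S(S(add(SSZ, SSSZ))))
  →6  S(S(S(S(add(SZ, SSSZ)))))
  →7  S(S(S(S(S(add(Z, SSSZ))))))
  →8  S^8(Z)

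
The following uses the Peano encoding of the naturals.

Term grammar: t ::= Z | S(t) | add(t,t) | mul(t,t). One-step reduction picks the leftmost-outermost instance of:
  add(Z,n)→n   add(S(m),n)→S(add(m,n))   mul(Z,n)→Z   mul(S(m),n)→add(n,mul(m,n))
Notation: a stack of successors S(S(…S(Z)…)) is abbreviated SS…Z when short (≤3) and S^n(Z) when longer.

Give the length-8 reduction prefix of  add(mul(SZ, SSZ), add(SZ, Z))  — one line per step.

Answer: after 8 steps: S(S(add(SZ, Z)))

Reduction:
  start: add(mul(SZ, SSZ), add(SZ, Z))
  [1] add(add(SSZ, mul(Z, SSZ)), add(SZ, Z))
  [2] add(S(add(SZ, mul(Z, SSZ))), add(SZ, Z))
  [3] S(add(add(SZ, mul(Z, SSZ)), add(SZ, Z)))
  [4] S(add(S(add(Z, mul(Z, SSZ))), add(SZ, Z)))
  [5] S(S(add(add(Z, mul(Z, SSZ)), add(SZ, Z))))
  [6] S(S(add(mul(Z, SSZ), add(SZ, Z))))
  [7] S(S(add(Z, add(SZ, Z))))
  [8] S(S(add(SZ, Z)))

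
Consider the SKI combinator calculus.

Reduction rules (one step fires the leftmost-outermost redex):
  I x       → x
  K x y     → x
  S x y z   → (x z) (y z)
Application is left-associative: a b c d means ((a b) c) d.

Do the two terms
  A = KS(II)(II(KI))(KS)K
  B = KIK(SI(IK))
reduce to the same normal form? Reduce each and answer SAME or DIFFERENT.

Answer: DIFFERENT — A ⇓ S, B ⇓ SIK

Reduction:
Term A:
  start: KS(II)(II(KI))(KS)K
  →1  S(II(KI))(KS)K
  →2  II(KI)K(KSK)
  →3  I(KI)K(KSK)
  →4  KIK(KSK)
  →5  I(KSK)
  →6  KSK
  →7  S

Term B:
  start: KIK(SI(IK))
  →1  I(SI(IK))
  →2  SI(IK)
  →3  SIK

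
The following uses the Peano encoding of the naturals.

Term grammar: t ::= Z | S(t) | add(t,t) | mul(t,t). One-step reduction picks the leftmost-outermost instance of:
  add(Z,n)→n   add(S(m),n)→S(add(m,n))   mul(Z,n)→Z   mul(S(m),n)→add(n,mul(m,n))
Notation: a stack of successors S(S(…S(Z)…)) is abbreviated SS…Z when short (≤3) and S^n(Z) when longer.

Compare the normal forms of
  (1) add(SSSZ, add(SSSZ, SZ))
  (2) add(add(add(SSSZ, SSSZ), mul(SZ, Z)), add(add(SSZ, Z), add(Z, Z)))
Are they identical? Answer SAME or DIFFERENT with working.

Term A:
  start: add(SSSZ, add(SSSZ, SZ))
  [1] S(add(SSZ, add(SSSZ, SZ)))
  [2] S(S(add(SZ, add(SSSZ, SZ))))
  [3] S(S(S(add(Z, add(SSSZ, SZ)))))
  [4] S(S(S(add(SSSZ, SZ))))
  [5] S(S(S(S(add(SSZ, SZ)))))
  [6] S(S(S(S(S(add(SZ, SZ))))))
  [7] S(S(S(S(S(S(add(Z, SZ)))))))
  [8] S^7(Z)

Term B:
  start: add(add(add(SSSZ, SSSZ), mul(SZ, Z)), add(add(SSZ, Z), add(Z, Z)))
  [1] add(add(S(add(SSZ, SSSZ)), mul(SZ, Z)), add(add(SSZ, Z), add(Z, Z)))
  [2] add(S(add(add(SSZ, SSSZ), mul(SZ, Z))), add(add(SSZ, Z), add(Z, Z)))
  [3] S(add(add(add(SSZ, SSSZ), mul(SZ, Z)), add(add(SSZ, Z), add(Z, Z))))
  [4] S(add(add(S(add(SZ, SSSZ)), mul(SZ, Z)), add(add(SSZ, Z), add(Z, Z))))
  [5] S(add(S(add(add(SZ, SSSZ), mul(SZ, Z))), add(add(SSZ, Z), add(Z, Z))))
  [6] S(S(add(add(add(SZ, SSSZ), mul(SZ, Z)), add(add(SSZ, Z), add(Z, Z)))))
  [7] S(S(add(add(S(add(Z, SSSZ)), mul(SZ, Z)), add(add(SSZ, Z), add(Z, Z)))))
  [8] S(S(add(S(add(add(Z, SSSZ), mul(SZ, Z))), add(add(SSZ, Z), add(Z, Z)))))
  [9] S(S(S(add(add(add(Z, SSSZ), mul(SZ, Z)), add(add(SSZ, Z), add(Z, Z))))))
  [10] S(S(S(add(add(SSSZ, mul(SZ, Z)), add(add(SSZ, Z), add(Z, Z))))))
  [11] S(S(S(add(S(add(SSZ, mul(SZ, Z))), add(add(SSZ, Z), add(Z, Z))))))
  [12] S(S(S(S(add(add(SSZ, mul(SZ, Z)), add(add(SSZ, Z), add(Z, Z)))))))
  [13] S(S(S(S(add(S(add(SZ, mul(SZ, Z))), add(add(SSZ, Z), add(Z, Z)))))))
  [14] S(S(S(S(S(add(add(SZ, mul(SZ, Z)), add(add(SSZ, Z), add(Z, Z))))))))
  [15] S(S(S(S(S(add(S(add(Z, mul(SZ, Z))), add(add(SSZ, Z), add(Z, Z))))))))
  [16] S(S(S(S(S(S(add(add(Z, mul(SZ, Z)), add(add(SSZ, Z), add(Z, Z)))))))))
  [17] S(S(S(S(S(S(add(mul(SZ, Z), add(add(SSZ, Z), add(Z, Z)))))))))
  [18] S(S(S(S(S(S(add(add(Z, mul(Z, Z)), add(add(SSZ, Z), add(Z, Z)))))))))
  [19] S(S(S(S(S(S(add(mul(Z, Z), add(add(SSZ, Z), add(Z, Z)))))))))
  [20] S(S(S(S(S(S(add(Z, add(add(SSZ, Z), add(Z, Z)))))))))
  [21] S(S(S(S(S(S(add(add(SSZ, Z), add(Z, Z))))))))
  [22] S(S(S(S(S(S(add(S(add(SZ, Z)), add(Z, Z))))))))
  [23] S(S(S(S(S(S(S(add(add(SZ, Z), add(Z, Z)))))))))
  [24] S(S(S(S(S(S(S(add(S(add(Z, Z)), add(Z, Z)))))))))
  [25] S(S(S(S(S(S(S(S(add(add(Z, Z), add(Z, Z))))))))))
  [26] S(S(S(S(S(S(S(S(add(Z, add(Z, Z))))))))))
  [27] S(S(S(S(S(S(S(S(add(Z, Z)))))))))
  [28] S^8(Z)

Answer: DIFFERENT — A ⇓ S^7(Z), B ⇓ S^8(Z)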